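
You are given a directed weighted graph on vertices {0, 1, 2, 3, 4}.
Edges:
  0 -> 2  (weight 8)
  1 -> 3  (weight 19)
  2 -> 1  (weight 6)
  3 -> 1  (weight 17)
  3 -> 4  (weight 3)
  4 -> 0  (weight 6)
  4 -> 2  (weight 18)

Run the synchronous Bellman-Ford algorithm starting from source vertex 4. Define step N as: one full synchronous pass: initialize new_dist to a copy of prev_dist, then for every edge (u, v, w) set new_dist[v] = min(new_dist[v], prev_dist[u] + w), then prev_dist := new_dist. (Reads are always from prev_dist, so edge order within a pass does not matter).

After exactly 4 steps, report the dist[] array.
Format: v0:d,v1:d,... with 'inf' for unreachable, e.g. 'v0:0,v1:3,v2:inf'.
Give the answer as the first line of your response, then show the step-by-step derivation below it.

v0:6,v1:20,v2:14,v3:39,v4:0

step 1: dist = v0:6,v1:inf,v2:18,v3:inf,v4:0
step 2: dist = v0:6,v1:24,v2:14,v3:inf,v4:0
step 3: dist = v0:6,v1:20,v2:14,v3:43,v4:0
step 4: dist = v0:6,v1:20,v2:14,v3:39,v4:0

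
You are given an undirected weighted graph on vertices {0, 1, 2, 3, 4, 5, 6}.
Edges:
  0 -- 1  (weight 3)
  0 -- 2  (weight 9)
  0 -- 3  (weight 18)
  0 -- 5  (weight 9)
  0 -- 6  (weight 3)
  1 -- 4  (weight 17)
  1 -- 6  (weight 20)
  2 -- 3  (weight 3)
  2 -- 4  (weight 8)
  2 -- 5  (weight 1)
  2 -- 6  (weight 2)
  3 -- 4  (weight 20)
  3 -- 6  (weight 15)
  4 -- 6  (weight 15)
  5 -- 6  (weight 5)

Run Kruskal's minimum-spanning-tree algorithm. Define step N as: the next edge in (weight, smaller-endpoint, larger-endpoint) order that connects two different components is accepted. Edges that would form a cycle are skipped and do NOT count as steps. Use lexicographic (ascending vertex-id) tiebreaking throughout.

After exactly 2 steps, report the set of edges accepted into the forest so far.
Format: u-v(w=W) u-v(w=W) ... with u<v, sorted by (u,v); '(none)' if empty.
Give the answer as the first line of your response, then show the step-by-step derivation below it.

2-5(w=1) 2-6(w=2)

step 1: add edge 2-5 (w=1); MST = {2-5(w=1)}
step 2: add edge 2-6 (w=2); MST = {2-5(w=1) 2-6(w=2)}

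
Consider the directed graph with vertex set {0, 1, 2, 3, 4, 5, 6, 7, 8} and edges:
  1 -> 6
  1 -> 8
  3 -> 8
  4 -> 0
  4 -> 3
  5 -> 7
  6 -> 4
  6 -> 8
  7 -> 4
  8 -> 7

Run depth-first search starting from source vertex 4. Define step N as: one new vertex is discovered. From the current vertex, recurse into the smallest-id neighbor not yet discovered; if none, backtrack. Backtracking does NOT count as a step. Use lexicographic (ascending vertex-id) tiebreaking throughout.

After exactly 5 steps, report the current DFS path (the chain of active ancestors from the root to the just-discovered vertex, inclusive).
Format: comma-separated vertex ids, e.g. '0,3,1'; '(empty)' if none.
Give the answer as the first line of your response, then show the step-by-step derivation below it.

4,3,8,7

step 1: discover 4; path=4; order=4
step 2: discover 0; path=4>0; order=4,0
step 3: discover 3; path=4>3; order=4,0,3
step 4: discover 8; path=4>3>8; order=4,0,3,8
step 5: discover 7; path=4>3>8>7; order=4,0,3,8,7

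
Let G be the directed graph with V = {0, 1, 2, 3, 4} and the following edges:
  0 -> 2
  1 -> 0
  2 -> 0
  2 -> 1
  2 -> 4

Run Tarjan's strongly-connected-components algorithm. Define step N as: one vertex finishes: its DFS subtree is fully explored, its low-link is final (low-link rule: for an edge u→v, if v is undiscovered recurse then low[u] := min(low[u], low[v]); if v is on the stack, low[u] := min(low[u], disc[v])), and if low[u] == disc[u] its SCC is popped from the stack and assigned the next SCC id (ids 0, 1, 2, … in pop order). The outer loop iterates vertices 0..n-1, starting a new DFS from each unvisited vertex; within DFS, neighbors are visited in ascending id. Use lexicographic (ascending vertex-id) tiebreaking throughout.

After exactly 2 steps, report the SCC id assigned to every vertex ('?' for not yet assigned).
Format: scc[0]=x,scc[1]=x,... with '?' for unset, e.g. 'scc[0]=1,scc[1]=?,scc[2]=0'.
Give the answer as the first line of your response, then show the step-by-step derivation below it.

scc[0]=?,scc[1]=?,scc[2]=?,scc[3]=?,scc[4]=0

step 1: low=(low[0]=0,low[1]=0,low[2]=0,low[3]=?,low[4]=?); scc=(scc[0]=?,scc[1]=?,scc[2]=?,scc[3]=?,scc[4]=?)
step 2: low=(low[0]=0,low[1]=0,low[2]=0,low[3]=?,low[4]=3); scc=(scc[0]=?,scc[1]=?,scc[2]=?,scc[3]=?,scc[4]=0)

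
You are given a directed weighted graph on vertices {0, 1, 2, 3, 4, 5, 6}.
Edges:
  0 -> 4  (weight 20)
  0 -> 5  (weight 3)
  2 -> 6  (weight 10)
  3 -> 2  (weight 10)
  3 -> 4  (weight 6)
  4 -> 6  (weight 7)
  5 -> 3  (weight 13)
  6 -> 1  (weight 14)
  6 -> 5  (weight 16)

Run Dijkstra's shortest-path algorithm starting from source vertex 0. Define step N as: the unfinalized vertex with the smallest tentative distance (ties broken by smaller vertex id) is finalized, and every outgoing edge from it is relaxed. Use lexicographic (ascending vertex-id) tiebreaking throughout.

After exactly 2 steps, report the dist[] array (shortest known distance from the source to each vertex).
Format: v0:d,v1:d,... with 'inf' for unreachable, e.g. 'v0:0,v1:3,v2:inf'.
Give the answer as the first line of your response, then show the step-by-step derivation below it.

v0:0,v1:inf,v2:inf,v3:16,v4:20,v5:3,v6:inf

step 1: dist = v0:0,v1:inf,v2:inf,v3:inf,v4:20,v5:3,v6:inf
step 2: dist = v0:0,v1:inf,v2:inf,v3:16,v4:20,v5:3,v6:inf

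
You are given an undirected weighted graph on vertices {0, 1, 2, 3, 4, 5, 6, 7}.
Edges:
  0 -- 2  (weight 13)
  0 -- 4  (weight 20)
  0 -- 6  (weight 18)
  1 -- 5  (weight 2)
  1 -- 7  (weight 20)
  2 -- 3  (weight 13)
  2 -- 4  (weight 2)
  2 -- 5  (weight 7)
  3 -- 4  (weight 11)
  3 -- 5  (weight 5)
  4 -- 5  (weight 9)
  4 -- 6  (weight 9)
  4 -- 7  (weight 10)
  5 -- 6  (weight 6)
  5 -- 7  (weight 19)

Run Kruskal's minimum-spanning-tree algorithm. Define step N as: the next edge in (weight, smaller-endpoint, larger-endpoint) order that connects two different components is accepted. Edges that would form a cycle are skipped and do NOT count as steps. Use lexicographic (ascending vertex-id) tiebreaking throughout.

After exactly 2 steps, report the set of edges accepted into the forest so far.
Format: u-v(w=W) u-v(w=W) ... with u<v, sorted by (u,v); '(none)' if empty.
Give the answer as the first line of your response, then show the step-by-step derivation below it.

1-5(w=2) 2-4(w=2)

step 1: add edge 1-5 (w=2); MST = {1-5(w=2)}
step 2: add edge 2-4 (w=2); MST = {1-5(w=2) 2-4(w=2)}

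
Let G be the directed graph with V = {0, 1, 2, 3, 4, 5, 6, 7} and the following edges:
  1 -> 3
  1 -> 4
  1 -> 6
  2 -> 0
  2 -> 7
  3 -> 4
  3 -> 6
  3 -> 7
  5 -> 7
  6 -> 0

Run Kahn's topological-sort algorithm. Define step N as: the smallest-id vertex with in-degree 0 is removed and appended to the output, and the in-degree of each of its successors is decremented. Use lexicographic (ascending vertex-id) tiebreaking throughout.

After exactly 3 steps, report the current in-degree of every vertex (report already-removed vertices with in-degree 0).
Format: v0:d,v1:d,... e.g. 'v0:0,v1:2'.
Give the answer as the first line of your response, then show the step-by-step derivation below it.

v0:1,v1:0,v2:0,v3:0,v4:0,v5:0,v6:0,v7:1

step 1: output 1; order=[1]; indeg=(2,0,0,0,1,0,1,3)
step 2: output 2; order=[1,2]; indeg=(1,0,0,0,1,0,1,2)
step 3: output 3; order=[1,2,3]; indeg=(1,0,0,0,0,0,0,1)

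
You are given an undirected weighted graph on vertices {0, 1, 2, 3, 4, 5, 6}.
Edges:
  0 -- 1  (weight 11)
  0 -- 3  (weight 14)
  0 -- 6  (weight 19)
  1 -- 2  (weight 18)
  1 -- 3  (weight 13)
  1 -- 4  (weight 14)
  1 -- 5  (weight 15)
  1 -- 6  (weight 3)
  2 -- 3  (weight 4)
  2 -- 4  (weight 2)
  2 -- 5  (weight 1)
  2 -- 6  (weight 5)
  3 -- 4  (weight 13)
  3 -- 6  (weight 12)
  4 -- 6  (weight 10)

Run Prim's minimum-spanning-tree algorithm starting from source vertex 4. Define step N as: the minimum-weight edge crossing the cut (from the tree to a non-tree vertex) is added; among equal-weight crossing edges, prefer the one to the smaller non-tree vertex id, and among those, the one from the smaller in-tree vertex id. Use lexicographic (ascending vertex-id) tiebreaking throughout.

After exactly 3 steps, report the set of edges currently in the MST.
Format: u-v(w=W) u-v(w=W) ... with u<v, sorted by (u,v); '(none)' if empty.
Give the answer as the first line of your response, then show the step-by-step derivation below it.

2-3(w=4) 2-4(w=2) 2-5(w=1)

step 1: add edge 2-4 (w=2); MST = {2-4(w=2)}
step 2: add edge 2-5 (w=1); MST = {2-4(w=2) 2-5(w=1)}
step 3: add edge 2-3 (w=4); MST = {2-3(w=4) 2-4(w=2) 2-5(w=1)}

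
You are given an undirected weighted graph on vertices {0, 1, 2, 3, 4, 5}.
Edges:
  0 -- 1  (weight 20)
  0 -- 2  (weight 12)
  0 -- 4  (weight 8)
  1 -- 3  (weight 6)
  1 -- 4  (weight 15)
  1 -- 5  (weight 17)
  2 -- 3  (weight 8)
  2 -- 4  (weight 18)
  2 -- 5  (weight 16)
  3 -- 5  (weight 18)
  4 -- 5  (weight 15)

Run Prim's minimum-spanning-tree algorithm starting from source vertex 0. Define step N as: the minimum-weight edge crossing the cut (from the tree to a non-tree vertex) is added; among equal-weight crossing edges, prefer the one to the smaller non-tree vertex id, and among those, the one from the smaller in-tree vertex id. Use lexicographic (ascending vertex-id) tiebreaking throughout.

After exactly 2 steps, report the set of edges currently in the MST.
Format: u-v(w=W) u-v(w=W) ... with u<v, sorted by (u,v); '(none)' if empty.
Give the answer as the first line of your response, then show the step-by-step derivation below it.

0-2(w=12) 0-4(w=8)

step 1: add edge 0-4 (w=8); MST = {0-4(w=8)}
step 2: add edge 0-2 (w=12); MST = {0-2(w=12) 0-4(w=8)}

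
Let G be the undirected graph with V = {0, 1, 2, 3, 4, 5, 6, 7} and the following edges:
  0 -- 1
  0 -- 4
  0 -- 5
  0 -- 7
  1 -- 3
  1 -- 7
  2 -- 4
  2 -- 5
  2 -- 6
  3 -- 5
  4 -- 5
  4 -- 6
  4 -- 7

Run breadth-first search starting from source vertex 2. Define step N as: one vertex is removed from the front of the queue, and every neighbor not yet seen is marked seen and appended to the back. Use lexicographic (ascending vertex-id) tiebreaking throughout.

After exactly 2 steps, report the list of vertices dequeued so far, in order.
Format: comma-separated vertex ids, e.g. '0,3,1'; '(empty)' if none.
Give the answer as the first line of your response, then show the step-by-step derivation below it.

2,4

step 1: dequeue 2; queue=[4,5,6]; order=2
step 2: dequeue 4; queue=[5,6,0,7]; order=2,4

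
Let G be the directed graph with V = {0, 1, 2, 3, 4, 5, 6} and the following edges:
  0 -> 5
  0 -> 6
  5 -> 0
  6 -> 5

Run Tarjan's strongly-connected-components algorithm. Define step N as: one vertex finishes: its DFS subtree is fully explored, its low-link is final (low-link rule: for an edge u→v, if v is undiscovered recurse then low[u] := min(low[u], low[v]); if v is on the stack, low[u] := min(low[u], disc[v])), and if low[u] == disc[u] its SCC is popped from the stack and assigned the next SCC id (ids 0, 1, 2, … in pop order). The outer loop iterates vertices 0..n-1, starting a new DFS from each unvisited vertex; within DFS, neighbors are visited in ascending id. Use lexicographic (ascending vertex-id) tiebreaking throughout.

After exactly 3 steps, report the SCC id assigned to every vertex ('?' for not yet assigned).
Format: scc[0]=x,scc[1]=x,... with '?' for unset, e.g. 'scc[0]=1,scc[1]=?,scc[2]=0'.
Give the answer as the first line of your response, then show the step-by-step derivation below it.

scc[0]=0,scc[1]=?,scc[2]=?,scc[3]=?,scc[4]=?,scc[5]=0,scc[6]=0

step 1: low=(low[0]=0,low[1]=?,low[2]=?,low[3]=?,low[4]=?,low[5]=0,low[6]=?); scc=(scc[0]=?,scc[1]=?,scc[2]=?,scc[3]=?,scc[4]=?,scc[5]=?,scc[6]=?)
step 2: low=(low[0]=0,low[1]=?,low[2]=?,low[3]=?,low[4]=?,low[5]=0,low[6]=1); scc=(scc[0]=?,scc[1]=?,scc[2]=?,scc[3]=?,scc[4]=?,scc[5]=?,scc[6]=?)
step 3: low=(low[0]=0,low[1]=?,low[2]=?,low[3]=?,low[4]=?,low[5]=0,low[6]=1); scc=(scc[0]=0,scc[1]=?,scc[2]=?,scc[3]=?,scc[4]=?,scc[5]=0,scc[6]=0)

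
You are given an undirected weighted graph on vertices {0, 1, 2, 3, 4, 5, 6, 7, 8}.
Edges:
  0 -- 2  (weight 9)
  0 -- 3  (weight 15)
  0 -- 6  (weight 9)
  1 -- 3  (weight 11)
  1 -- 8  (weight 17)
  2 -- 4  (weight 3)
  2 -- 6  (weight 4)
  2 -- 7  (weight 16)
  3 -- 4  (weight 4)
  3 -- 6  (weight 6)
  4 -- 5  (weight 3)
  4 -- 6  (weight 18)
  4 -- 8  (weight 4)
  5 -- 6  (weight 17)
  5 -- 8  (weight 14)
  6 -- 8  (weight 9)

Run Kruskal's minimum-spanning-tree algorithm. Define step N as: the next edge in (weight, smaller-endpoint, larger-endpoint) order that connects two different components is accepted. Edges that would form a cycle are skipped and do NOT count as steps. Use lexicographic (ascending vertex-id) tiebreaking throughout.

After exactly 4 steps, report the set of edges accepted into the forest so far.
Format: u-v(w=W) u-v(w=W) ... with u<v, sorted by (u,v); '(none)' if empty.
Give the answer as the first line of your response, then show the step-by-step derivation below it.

2-4(w=3) 2-6(w=4) 3-4(w=4) 4-5(w=3)

step 1: add edge 2-4 (w=3); MST = {2-4(w=3)}
step 2: add edge 4-5 (w=3); MST = {2-4(w=3) 4-5(w=3)}
step 3: add edge 2-6 (w=4); MST = {2-4(w=3) 2-6(w=4) 4-5(w=3)}
step 4: add edge 3-4 (w=4); MST = {2-4(w=3) 2-6(w=4) 3-4(w=4) 4-5(w=3)}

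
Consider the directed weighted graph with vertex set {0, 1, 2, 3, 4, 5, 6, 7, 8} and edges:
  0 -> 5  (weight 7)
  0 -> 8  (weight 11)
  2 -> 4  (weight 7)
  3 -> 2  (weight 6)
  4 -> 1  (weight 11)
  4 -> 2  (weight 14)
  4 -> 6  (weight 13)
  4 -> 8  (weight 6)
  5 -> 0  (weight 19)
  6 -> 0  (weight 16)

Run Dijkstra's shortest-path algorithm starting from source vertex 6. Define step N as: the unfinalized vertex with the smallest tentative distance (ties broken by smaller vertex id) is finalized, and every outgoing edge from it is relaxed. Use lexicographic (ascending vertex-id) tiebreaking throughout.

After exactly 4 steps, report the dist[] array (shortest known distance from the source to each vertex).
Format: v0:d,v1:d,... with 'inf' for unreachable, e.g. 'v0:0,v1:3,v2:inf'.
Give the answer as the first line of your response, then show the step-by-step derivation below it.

v0:16,v1:inf,v2:inf,v3:inf,v4:inf,v5:23,v6:0,v7:inf,v8:27

step 1: dist = v0:16,v1:inf,v2:inf,v3:inf,v4:inf,v5:inf,v6:0,v7:inf,v8:inf
step 2: dist = v0:16,v1:inf,v2:inf,v3:inf,v4:inf,v5:23,v6:0,v7:inf,v8:27
step 3: dist = v0:16,v1:inf,v2:inf,v3:inf,v4:inf,v5:23,v6:0,v7:inf,v8:27
step 4: dist = v0:16,v1:inf,v2:inf,v3:inf,v4:inf,v5:23,v6:0,v7:inf,v8:27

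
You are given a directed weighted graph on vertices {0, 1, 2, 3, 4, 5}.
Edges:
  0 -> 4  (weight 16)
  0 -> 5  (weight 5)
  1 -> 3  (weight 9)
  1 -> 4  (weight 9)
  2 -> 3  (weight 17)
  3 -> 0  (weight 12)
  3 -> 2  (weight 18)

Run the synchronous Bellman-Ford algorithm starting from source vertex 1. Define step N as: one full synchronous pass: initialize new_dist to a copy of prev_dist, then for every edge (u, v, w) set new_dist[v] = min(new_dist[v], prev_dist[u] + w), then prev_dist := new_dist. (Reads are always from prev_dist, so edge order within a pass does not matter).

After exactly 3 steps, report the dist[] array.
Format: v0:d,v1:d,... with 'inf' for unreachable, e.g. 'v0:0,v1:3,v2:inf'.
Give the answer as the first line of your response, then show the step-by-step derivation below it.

v0:21,v1:0,v2:27,v3:9,v4:9,v5:26

step 1: dist = v0:inf,v1:0,v2:inf,v3:9,v4:9,v5:inf
step 2: dist = v0:21,v1:0,v2:27,v3:9,v4:9,v5:inf
step 3: dist = v0:21,v1:0,v2:27,v3:9,v4:9,v5:26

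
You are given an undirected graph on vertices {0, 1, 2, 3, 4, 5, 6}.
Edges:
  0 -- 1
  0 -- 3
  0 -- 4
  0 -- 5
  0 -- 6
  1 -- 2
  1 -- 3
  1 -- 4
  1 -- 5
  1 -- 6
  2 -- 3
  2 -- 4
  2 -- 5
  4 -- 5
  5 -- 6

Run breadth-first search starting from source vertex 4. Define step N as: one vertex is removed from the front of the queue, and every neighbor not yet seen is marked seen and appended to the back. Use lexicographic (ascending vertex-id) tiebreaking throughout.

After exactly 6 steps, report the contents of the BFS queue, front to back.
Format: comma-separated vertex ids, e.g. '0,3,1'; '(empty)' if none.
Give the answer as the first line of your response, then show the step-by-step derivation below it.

6

step 1: dequeue 4; queue=[0,1,2,5]; order=4
step 2: dequeue 0; queue=[1,2,5,3,6]; order=4,0
step 3: dequeue 1; queue=[2,5,3,6]; order=4,0,1
step 4: dequeue 2; queue=[5,3,6]; order=4,0,1,2
step 5: dequeue 5; queue=[3,6]; order=4,0,1,2,5
step 6: dequeue 3; queue=[6]; order=4,0,1,2,5,3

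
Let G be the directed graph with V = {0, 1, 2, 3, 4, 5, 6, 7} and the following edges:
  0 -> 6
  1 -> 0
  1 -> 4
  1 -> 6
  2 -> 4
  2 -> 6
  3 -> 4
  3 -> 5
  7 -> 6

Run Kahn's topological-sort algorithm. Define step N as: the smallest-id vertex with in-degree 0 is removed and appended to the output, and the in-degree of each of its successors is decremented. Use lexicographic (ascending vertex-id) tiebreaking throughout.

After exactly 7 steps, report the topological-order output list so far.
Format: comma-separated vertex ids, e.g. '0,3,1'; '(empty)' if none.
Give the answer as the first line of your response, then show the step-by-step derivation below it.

1,0,2,3,4,5,7

step 1: output 1; order=[1]; indeg=(0,0,0,0,2,1,3,0)
step 2: output 0; order=[1,0]; indeg=(0,0,0,0,2,1,2,0)
step 3: output 2; order=[1,0,2]; indeg=(0,0,0,0,1,1,1,0)
step 4: output 3; order=[1,0,2,3]; indeg=(0,0,0,0,0,0,1,0)
step 5: output 4; order=[1,0,2,3,4]; indeg=(0,0,0,0,0,0,1,0)
step 6: output 5; order=[1,0,2,3,4,5]; indeg=(0,0,0,0,0,0,1,0)
step 7: output 7; order=[1,0,2,3,4,5,7]; indeg=(0,0,0,0,0,0,0,0)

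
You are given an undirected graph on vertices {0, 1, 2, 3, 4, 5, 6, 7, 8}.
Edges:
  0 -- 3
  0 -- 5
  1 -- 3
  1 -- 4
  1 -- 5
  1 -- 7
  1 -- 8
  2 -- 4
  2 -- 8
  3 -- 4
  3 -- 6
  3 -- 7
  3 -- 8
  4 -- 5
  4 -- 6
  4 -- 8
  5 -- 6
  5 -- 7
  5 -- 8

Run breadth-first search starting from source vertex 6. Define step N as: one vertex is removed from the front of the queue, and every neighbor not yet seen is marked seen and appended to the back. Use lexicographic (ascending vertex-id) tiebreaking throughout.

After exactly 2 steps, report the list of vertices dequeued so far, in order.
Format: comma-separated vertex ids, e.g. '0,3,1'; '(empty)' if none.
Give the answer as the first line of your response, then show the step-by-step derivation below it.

6,3

step 1: dequeue 6; queue=[3,4,5]; order=6
step 2: dequeue 3; queue=[4,5,0,1,7,8]; order=6,3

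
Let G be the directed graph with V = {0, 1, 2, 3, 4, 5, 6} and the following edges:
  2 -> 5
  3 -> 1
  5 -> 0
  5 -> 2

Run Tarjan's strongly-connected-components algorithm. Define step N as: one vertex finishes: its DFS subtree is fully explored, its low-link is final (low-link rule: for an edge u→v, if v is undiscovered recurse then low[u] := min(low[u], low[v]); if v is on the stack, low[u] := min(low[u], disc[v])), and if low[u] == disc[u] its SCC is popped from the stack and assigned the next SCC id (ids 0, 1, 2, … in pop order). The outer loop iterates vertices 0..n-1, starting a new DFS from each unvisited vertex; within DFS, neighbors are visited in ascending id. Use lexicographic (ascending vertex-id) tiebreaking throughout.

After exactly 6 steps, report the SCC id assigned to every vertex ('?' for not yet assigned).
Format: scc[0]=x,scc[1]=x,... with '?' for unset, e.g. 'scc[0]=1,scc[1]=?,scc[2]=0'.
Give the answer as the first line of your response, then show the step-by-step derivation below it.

scc[0]=0,scc[1]=1,scc[2]=2,scc[3]=3,scc[4]=4,scc[5]=2,scc[6]=?

step 1: low=(low[0]=0,low[1]=?,low[2]=?,low[3]=?,low[4]=?,low[5]=?,low[6]=?); scc=(scc[0]=0,scc[1]=?,scc[2]=?,scc[3]=?,scc[4]=?,scc[5]=?,scc[6]=?)
step 2: low=(low[0]=0,low[1]=1,low[2]=?,low[3]=?,low[4]=?,low[5]=?,low[6]=?); scc=(scc[0]=0,scc[1]=1,scc[2]=?,scc[3]=?,scc[4]=?,scc[5]=?,scc[6]=?)
step 3: low=(low[0]=0,low[1]=1,low[2]=2,low[3]=?,low[4]=?,low[5]=2,low[6]=?); scc=(scc[0]=0,scc[1]=1,scc[2]=?,scc[3]=?,scc[4]=?,scc[5]=?,scc[6]=?)
step 4: low=(low[0]=0,low[1]=1,low[2]=2,low[3]=?,low[4]=?,low[5]=2,low[6]=?); scc=(scc[0]=0,scc[1]=1,scc[2]=2,scc[3]=?,scc[4]=?,scc[5]=2,scc[6]=?)
step 5: low=(low[0]=0,low[1]=1,low[2]=2,low[3]=4,low[4]=?,low[5]=2,low[6]=?); scc=(scc[0]=0,scc[1]=1,scc[2]=2,scc[3]=3,scc[4]=?,scc[5]=2,scc[6]=?)
step 6: low=(low[0]=0,low[1]=1,low[2]=2,low[3]=4,low[4]=5,low[5]=2,low[6]=?); scc=(scc[0]=0,scc[1]=1,scc[2]=2,scc[3]=3,scc[4]=4,scc[5]=2,scc[6]=?)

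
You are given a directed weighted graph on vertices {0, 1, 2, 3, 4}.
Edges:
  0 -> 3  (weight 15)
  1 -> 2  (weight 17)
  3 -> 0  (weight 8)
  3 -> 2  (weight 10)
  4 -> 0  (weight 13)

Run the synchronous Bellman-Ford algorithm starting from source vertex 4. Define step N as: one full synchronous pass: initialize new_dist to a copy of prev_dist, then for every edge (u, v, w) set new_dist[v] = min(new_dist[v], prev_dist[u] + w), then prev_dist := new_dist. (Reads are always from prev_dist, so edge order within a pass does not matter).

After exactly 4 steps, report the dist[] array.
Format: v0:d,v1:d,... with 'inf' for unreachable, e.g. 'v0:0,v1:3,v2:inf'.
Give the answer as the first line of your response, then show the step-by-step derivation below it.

v0:13,v1:inf,v2:38,v3:28,v4:0

step 1: dist = v0:13,v1:inf,v2:inf,v3:inf,v4:0
step 2: dist = v0:13,v1:inf,v2:inf,v3:28,v4:0
step 3: dist = v0:13,v1:inf,v2:38,v3:28,v4:0
step 4: dist = v0:13,v1:inf,v2:38,v3:28,v4:0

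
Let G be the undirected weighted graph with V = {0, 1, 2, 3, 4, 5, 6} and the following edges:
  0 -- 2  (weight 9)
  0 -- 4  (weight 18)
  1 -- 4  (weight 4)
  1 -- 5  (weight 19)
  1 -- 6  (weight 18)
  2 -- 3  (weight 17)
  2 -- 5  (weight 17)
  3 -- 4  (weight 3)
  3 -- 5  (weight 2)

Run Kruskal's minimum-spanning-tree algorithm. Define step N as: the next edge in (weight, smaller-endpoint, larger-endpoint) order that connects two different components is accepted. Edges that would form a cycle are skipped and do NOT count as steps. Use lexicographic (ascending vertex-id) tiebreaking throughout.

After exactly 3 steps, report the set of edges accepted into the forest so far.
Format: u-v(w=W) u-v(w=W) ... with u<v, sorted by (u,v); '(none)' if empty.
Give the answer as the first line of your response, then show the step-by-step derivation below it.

1-4(w=4) 3-4(w=3) 3-5(w=2)

step 1: add edge 3-5 (w=2); MST = {3-5(w=2)}
step 2: add edge 3-4 (w=3); MST = {3-4(w=3) 3-5(w=2)}
step 3: add edge 1-4 (w=4); MST = {1-4(w=4) 3-4(w=3) 3-5(w=2)}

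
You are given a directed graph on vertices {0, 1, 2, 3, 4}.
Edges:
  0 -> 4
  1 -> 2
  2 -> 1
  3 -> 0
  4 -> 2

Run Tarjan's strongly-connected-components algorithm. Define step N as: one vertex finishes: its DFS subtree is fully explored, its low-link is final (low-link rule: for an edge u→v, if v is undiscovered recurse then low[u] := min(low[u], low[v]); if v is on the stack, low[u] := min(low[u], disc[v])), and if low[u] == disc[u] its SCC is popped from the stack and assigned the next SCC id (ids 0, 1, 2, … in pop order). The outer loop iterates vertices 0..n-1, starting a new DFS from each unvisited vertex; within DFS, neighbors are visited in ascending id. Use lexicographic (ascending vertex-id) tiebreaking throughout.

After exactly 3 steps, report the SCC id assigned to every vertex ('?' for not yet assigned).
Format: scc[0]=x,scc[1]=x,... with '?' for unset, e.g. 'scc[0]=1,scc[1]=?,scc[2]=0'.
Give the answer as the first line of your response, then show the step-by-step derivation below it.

scc[0]=?,scc[1]=0,scc[2]=0,scc[3]=?,scc[4]=1

step 1: low=(low[0]=0,low[1]=2,low[2]=2,low[3]=?,low[4]=1); scc=(scc[0]=?,scc[1]=?,scc[2]=?,scc[3]=?,scc[4]=?)
step 2: low=(low[0]=0,low[1]=2,low[2]=2,low[3]=?,low[4]=1); scc=(scc[0]=?,scc[1]=0,scc[2]=0,scc[3]=?,scc[4]=?)
step 3: low=(low[0]=0,low[1]=2,low[2]=2,low[3]=?,low[4]=1); scc=(scc[0]=?,scc[1]=0,scc[2]=0,scc[3]=?,scc[4]=1)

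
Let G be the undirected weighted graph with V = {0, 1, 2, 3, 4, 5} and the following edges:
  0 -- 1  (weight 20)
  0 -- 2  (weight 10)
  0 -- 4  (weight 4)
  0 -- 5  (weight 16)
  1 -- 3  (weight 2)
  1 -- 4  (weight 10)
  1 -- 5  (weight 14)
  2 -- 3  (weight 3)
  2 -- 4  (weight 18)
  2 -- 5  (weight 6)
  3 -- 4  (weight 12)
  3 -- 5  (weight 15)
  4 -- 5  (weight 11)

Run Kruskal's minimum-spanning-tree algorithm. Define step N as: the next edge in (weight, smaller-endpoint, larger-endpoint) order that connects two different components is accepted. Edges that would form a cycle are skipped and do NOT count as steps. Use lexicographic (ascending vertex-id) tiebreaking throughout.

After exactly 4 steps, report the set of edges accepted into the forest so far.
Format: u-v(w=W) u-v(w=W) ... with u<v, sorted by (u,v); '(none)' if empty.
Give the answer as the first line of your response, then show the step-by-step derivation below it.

0-4(w=4) 1-3(w=2) 2-3(w=3) 2-5(w=6)

step 1: add edge 1-3 (w=2); MST = {1-3(w=2)}
step 2: add edge 2-3 (w=3); MST = {1-3(w=2) 2-3(w=3)}
step 3: add edge 0-4 (w=4); MST = {0-4(w=4) 1-3(w=2) 2-3(w=3)}
step 4: add edge 2-5 (w=6); MST = {0-4(w=4) 1-3(w=2) 2-3(w=3) 2-5(w=6)}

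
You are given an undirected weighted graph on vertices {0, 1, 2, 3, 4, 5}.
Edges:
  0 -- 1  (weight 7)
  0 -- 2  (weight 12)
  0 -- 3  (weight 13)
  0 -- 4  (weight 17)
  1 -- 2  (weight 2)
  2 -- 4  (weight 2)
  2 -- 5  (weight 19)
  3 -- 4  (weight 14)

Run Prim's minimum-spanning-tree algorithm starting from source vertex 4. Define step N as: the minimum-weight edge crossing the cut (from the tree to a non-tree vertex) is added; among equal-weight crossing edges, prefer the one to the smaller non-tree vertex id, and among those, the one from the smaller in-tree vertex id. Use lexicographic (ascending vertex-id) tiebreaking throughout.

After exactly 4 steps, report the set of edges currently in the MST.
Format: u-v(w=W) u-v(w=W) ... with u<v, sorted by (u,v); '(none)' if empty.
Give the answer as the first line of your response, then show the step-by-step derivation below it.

0-1(w=7) 0-3(w=13) 1-2(w=2) 2-4(w=2)

step 1: add edge 2-4 (w=2); MST = {2-4(w=2)}
step 2: add edge 1-2 (w=2); MST = {1-2(w=2) 2-4(w=2)}
step 3: add edge 0-1 (w=7); MST = {0-1(w=7) 1-2(w=2) 2-4(w=2)}
step 4: add edge 0-3 (w=13); MST = {0-1(w=7) 0-3(w=13) 1-2(w=2) 2-4(w=2)}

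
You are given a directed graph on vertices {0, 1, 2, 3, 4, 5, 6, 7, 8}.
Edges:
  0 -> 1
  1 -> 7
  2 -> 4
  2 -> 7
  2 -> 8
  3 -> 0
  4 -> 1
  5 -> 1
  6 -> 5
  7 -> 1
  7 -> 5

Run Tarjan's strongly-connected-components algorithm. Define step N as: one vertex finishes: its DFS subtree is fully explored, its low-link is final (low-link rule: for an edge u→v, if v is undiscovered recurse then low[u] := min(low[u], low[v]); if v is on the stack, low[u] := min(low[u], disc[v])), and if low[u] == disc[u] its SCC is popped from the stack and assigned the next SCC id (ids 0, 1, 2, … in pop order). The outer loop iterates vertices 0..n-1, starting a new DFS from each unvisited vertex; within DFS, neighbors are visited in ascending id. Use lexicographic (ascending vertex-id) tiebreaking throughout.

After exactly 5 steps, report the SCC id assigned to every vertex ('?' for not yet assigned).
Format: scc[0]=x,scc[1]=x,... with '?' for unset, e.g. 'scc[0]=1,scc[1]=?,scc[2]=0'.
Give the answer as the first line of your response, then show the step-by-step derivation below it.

scc[0]=1,scc[1]=0,scc[2]=?,scc[3]=?,scc[4]=2,scc[5]=0,scc[6]=?,scc[7]=0,scc[8]=?

step 1: low=(low[0]=0,low[1]=1,low[2]=?,low[3]=?,low[4]=?,low[5]=1,low[6]=?,low[7]=1,low[8]=?); scc=(scc[0]=?,scc[1]=?,scc[2]=?,scc[3]=?,scc[4]=?,scc[5]=?,scc[6]=?,scc[7]=?,scc[8]=?)
step 2: low=(low[0]=0,low[1]=1,low[2]=?,low[3]=?,low[4]=?,low[5]=1,low[6]=?,low[7]=1,low[8]=?); scc=(scc[0]=?,scc[1]=?,scc[2]=?,scc[3]=?,scc[4]=?,scc[5]=?,scc[6]=?,scc[7]=?,scc[8]=?)
step 3: low=(low[0]=0,low[1]=1,low[2]=?,low[3]=?,low[4]=?,low[5]=1,low[6]=?,low[7]=1,low[8]=?); scc=(scc[0]=?,scc[1]=0,scc[2]=?,scc[3]=?,scc[4]=?,scc[5]=0,scc[6]=?,scc[7]=0,scc[8]=?)
step 4: low=(low[0]=0,low[1]=1,low[2]=?,low[3]=?,low[4]=?,low[5]=1,low[6]=?,low[7]=1,low[8]=?); scc=(scc[0]=1,scc[1]=0,scc[2]=?,scc[3]=?,scc[4]=?,scc[5]=0,scc[6]=?,scc[7]=0,scc[8]=?)
step 5: low=(low[0]=0,low[1]=1,low[2]=4,low[3]=?,low[4]=5,low[5]=1,low[6]=?,low[7]=1,low[8]=?); scc=(scc[0]=1,scc[1]=0,scc[2]=?,scc[3]=?,scc[4]=2,scc[5]=0,scc[6]=?,scc[7]=0,scc[8]=?)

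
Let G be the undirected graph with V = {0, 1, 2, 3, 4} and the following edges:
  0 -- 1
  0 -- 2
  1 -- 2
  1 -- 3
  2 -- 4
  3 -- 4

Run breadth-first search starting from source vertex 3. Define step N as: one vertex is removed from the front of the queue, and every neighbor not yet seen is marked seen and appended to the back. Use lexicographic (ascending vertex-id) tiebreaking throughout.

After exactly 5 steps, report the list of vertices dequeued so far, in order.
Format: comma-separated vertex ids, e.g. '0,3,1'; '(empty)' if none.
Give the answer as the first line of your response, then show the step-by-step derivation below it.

3,1,4,0,2

step 1: dequeue 3; queue=[1,4]; order=3
step 2: dequeue 1; queue=[4,0,2]; order=3,1
step 3: dequeue 4; queue=[0,2]; order=3,1,4
step 4: dequeue 0; queue=[2]; order=3,1,4,0
step 5: dequeue 2; queue=[(empty)]; order=3,1,4,0,2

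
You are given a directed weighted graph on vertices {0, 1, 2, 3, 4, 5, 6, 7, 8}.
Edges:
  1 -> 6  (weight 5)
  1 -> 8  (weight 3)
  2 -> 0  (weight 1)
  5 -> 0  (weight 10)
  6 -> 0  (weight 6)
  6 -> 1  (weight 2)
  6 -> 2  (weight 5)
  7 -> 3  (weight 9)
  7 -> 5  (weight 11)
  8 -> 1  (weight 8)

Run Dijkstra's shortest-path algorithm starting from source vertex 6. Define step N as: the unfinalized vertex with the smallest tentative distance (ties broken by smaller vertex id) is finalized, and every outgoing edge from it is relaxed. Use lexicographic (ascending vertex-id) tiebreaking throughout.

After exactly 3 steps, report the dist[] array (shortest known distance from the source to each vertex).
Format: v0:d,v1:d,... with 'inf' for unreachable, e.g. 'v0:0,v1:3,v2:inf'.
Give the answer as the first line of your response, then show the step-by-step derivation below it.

v0:6,v1:2,v2:5,v3:inf,v4:inf,v5:inf,v6:0,v7:inf,v8:5

step 1: dist = v0:6,v1:2,v2:5,v3:inf,v4:inf,v5:inf,v6:0,v7:inf,v8:inf
step 2: dist = v0:6,v1:2,v2:5,v3:inf,v4:inf,v5:inf,v6:0,v7:inf,v8:5
step 3: dist = v0:6,v1:2,v2:5,v3:inf,v4:inf,v5:inf,v6:0,v7:inf,v8:5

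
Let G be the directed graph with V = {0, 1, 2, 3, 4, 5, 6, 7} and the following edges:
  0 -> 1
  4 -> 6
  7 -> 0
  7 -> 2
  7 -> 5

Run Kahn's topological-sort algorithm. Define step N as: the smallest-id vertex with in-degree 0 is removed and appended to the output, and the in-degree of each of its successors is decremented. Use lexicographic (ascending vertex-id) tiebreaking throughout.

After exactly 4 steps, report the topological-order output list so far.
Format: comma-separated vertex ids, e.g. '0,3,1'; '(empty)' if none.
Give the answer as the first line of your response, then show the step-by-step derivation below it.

3,4,6,7

step 1: output 3; order=[3]; indeg=(1,1,1,0,0,1,1,0)
step 2: output 4; order=[3,4]; indeg=(1,1,1,0,0,1,0,0)
step 3: output 6; order=[3,4,6]; indeg=(1,1,1,0,0,1,0,0)
step 4: output 7; order=[3,4,6,7]; indeg=(0,1,0,0,0,0,0,0)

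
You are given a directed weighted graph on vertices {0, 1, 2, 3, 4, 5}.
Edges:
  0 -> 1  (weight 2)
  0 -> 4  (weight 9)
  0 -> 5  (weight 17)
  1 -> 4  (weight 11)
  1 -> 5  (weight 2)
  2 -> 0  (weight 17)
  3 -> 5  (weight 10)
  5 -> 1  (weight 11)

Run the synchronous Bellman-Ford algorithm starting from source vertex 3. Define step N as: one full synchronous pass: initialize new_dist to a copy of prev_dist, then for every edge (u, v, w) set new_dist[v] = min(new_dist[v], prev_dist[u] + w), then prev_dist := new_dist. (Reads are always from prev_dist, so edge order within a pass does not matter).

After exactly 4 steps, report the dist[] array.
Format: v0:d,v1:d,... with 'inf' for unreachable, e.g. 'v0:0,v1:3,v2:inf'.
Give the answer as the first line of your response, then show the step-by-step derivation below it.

v0:inf,v1:21,v2:inf,v3:0,v4:32,v5:10

step 1: dist = v0:inf,v1:inf,v2:inf,v3:0,v4:inf,v5:10
step 2: dist = v0:inf,v1:21,v2:inf,v3:0,v4:inf,v5:10
step 3: dist = v0:inf,v1:21,v2:inf,v3:0,v4:32,v5:10
step 4: dist = v0:inf,v1:21,v2:inf,v3:0,v4:32,v5:10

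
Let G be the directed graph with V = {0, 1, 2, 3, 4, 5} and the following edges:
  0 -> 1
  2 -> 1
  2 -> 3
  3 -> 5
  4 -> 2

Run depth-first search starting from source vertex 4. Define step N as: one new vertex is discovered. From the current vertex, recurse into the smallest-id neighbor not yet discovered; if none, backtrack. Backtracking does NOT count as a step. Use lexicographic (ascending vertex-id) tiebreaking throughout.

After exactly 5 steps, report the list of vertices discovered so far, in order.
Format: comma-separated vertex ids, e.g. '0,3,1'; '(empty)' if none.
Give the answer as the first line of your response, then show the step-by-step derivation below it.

4,2,1,3,5

step 1: discover 4; path=4; order=4
step 2: discover 2; path=4>2; order=4,2
step 3: discover 1; path=4>2>1; order=4,2,1
step 4: discover 3; path=4>2>3; order=4,2,1,3
step 5: discover 5; path=4>2>3>5; order=4,2,1,3,5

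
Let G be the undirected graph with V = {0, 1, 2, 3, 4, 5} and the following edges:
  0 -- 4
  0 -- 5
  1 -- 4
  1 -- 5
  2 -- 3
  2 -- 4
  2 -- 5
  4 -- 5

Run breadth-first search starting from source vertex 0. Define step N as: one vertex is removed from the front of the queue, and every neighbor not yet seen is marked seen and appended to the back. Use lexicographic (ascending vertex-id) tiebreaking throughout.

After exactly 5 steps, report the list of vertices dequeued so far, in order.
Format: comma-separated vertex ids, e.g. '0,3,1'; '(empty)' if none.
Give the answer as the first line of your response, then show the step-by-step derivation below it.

0,4,5,1,2

step 1: dequeue 0; queue=[4,5]; order=0
step 2: dequeue 4; queue=[5,1,2]; order=0,4
step 3: dequeue 5; queue=[1,2]; order=0,4,5
step 4: dequeue 1; queue=[2]; order=0,4,5,1
step 5: dequeue 2; queue=[3]; order=0,4,5,1,2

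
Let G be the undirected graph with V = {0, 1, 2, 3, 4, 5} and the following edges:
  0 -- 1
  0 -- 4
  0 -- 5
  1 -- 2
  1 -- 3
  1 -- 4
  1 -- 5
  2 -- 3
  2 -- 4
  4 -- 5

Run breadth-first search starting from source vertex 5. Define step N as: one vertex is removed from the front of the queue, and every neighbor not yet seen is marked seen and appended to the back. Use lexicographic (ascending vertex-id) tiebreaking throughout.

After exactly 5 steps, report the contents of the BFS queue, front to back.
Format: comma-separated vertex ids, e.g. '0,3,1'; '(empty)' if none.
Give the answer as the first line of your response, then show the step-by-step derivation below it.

3

step 1: dequeue 5; queue=[0,1,4]; order=5
step 2: dequeue 0; queue=[1,4]; order=5,0
step 3: dequeue 1; queue=[4,2,3]; order=5,0,1
step 4: dequeue 4; queue=[2,3]; order=5,0,1,4
step 5: dequeue 2; queue=[3]; order=5,0,1,4,2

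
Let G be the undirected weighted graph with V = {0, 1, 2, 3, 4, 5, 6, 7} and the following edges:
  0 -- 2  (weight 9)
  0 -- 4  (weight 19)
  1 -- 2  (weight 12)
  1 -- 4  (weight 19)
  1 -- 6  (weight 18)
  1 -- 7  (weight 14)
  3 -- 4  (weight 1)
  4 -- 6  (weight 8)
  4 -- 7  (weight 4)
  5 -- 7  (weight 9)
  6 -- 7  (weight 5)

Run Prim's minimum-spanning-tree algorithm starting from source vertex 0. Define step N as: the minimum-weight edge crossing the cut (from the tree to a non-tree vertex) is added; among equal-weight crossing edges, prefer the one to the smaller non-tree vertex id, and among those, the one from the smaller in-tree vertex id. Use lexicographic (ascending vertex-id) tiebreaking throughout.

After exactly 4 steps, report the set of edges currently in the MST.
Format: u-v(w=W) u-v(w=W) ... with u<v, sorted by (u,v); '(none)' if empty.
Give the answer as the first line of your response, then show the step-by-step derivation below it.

0-2(w=9) 1-2(w=12) 1-7(w=14) 4-7(w=4)

step 1: add edge 0-2 (w=9); MST = {0-2(w=9)}
step 2: add edge 1-2 (w=12); MST = {0-2(w=9) 1-2(w=12)}
step 3: add edge 1-7 (w=14); MST = {0-2(w=9) 1-2(w=12) 1-7(w=14)}
step 4: add edge 4-7 (w=4); MST = {0-2(w=9) 1-2(w=12) 1-7(w=14) 4-7(w=4)}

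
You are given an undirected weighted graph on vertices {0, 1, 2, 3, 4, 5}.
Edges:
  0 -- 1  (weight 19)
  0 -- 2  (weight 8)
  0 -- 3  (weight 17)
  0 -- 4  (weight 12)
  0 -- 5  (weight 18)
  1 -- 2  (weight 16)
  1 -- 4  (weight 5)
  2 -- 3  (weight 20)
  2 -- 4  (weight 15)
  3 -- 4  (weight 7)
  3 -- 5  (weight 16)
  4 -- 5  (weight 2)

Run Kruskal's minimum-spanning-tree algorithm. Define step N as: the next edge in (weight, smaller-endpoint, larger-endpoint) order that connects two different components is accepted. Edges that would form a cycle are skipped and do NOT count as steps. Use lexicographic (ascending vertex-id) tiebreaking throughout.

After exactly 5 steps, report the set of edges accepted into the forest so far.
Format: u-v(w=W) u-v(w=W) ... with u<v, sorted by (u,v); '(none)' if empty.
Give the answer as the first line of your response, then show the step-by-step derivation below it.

0-2(w=8) 0-4(w=12) 1-4(w=5) 3-4(w=7) 4-5(w=2)

step 1: add edge 4-5 (w=2); MST = {4-5(w=2)}
step 2: add edge 1-4 (w=5); MST = {1-4(w=5) 4-5(w=2)}
step 3: add edge 3-4 (w=7); MST = {1-4(w=5) 3-4(w=7) 4-5(w=2)}
step 4: add edge 0-2 (w=8); MST = {0-2(w=8) 1-4(w=5) 3-4(w=7) 4-5(w=2)}
step 5: add edge 0-4 (w=12); MST = {0-2(w=8) 0-4(w=12) 1-4(w=5) 3-4(w=7) 4-5(w=2)}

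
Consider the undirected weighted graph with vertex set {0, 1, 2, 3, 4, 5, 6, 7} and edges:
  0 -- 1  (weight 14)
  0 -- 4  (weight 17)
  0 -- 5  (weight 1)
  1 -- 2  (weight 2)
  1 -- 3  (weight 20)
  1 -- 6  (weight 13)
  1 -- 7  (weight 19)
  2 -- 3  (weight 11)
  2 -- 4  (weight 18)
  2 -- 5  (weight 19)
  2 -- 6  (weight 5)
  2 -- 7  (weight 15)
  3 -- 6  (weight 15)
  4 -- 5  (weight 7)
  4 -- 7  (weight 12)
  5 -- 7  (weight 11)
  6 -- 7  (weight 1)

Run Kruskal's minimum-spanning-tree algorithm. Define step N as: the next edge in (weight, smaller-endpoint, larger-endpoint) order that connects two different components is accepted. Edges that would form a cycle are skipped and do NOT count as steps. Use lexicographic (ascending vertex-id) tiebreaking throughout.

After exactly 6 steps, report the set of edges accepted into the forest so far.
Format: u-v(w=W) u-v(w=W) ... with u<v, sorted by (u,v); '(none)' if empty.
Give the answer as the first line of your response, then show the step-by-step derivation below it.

0-5(w=1) 1-2(w=2) 2-3(w=11) 2-6(w=5) 4-5(w=7) 6-7(w=1)

step 1: add edge 0-5 (w=1); MST = {0-5(w=1)}
step 2: add edge 6-7 (w=1); MST = {0-5(w=1) 6-7(w=1)}
step 3: add edge 1-2 (w=2); MST = {0-5(w=1) 1-2(w=2) 6-7(w=1)}
step 4: add edge 2-6 (w=5); MST = {0-5(w=1) 1-2(w=2) 2-6(w=5) 6-7(w=1)}
step 5: add edge 4-5 (w=7); MST = {0-5(w=1) 1-2(w=2) 2-6(w=5) 4-5(w=7) 6-7(w=1)}
step 6: add edge 2-3 (w=11); MST = {0-5(w=1) 1-2(w=2) 2-3(w=11) 2-6(w=5) 4-5(w=7) 6-7(w=1)}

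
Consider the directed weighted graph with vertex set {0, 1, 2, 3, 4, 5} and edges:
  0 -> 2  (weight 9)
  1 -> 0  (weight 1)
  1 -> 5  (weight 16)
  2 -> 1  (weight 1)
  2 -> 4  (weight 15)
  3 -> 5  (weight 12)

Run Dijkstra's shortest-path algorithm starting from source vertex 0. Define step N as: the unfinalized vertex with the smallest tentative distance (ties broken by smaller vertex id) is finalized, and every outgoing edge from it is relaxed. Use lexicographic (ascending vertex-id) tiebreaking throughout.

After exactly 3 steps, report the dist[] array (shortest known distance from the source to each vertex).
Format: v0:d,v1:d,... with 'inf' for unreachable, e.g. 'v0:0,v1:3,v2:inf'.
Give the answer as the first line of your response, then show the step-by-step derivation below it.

v0:0,v1:10,v2:9,v3:inf,v4:24,v5:26

step 1: dist = v0:0,v1:inf,v2:9,v3:inf,v4:inf,v5:inf
step 2: dist = v0:0,v1:10,v2:9,v3:inf,v4:24,v5:inf
step 3: dist = v0:0,v1:10,v2:9,v3:inf,v4:24,v5:26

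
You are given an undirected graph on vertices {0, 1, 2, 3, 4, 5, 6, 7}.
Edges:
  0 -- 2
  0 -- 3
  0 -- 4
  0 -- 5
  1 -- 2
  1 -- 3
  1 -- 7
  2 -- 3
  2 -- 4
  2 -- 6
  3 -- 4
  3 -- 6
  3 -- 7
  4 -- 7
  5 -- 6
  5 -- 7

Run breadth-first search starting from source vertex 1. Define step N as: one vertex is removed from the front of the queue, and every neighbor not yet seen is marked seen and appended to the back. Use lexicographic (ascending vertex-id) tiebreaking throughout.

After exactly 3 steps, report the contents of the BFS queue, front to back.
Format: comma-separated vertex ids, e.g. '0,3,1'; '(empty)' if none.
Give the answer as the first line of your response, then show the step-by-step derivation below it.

7,0,4,6

step 1: dequeue 1; queue=[2,3,7]; order=1
step 2: dequeue 2; queue=[3,7,0,4,6]; order=1,2
step 3: dequeue 3; queue=[7,0,4,6]; order=1,2,3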